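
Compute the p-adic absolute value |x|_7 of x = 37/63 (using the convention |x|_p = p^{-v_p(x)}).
|37/63|_7 = 7

Step 1 — compute v_7(x) by factoring powers of 7 out of the numerator and denominator: v_7(37/63) = -1. Step 2 — apply |x|_p = p^{-v_p(x)} = 7^{1} = 7.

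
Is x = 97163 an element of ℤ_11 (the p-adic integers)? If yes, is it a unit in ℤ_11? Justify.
x ∈ ℤ_11 but not a unit; v_11(x) = 3 > 0

ℤ_11 = {x ∈ ℚ_11 : v_11(x) ≥ 0} and ℤ_11^× = {x ∈ ℤ_11 : v_11(x) = 0}. Here v_11(97163) = v_11(num) − v_11(den) = 3; compare against these criteria.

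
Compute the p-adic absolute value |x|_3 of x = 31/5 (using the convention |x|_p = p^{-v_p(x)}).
|31/5|_3 = 1

Step 1 — compute v_3(x) by factoring powers of 3 out of the numerator and denominator: v_3(31/5) = 0. Step 2 — apply |x|_p = p^{-v_p(x)} = 3^{0} = 1.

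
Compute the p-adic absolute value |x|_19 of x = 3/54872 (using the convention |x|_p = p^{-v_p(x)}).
|3/54872|_19 = 6859

Step 1 — compute v_19(x) by factoring powers of 19 out of the numerator and denominator: v_19(3/54872) = -3. Step 2 — apply |x|_p = p^{-v_p(x)} = 19^{3} = 6859.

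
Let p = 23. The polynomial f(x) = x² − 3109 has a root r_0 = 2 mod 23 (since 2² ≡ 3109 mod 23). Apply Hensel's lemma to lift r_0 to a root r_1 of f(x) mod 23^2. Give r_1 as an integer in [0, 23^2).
r_1 = 117 (mod 529)

Hensel's recurrence: r_{i+1} = r_i − f(r_i)·(f′(r_i))^{-1} mod 23^{i+2}, with f′(x) = 2x. Iterate:
  r_0 = 2 (mod 23)
  r_1 = 117 (mod 529)
Final: r_1 = 117, and one checks f(r_1) ≡ 0 mod 23^2.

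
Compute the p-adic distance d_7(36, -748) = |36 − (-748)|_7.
d_7(36, -748) = 1/49

Step 1 — x − y = 36 − (-748) = 784. Step 2 — v_7(784) = 2 (factor: 784 = (7^2 · 16); the sign does not affect v_p). Step 3 — |x − y|_7 = 7^{-2} = 1/49.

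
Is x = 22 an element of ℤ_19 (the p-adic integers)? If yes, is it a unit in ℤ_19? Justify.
x ∈ ℤ_19^× (unit); v_19(x) = 0

ℤ_19 = {x ∈ ℚ_19 : v_19(x) ≥ 0} and ℤ_19^× = {x ∈ ℤ_19 : v_19(x) = 0}. Here v_19(22) = v_19(num) − v_19(den) = 0; compare against these criteria.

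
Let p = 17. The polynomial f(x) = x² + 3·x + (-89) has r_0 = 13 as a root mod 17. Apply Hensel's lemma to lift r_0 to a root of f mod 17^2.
r_1 = 268 (mod 289)

Hensel: r_{i+1} = r_i − f(r_i)·(f′(r_i))^{-1} mod 17^{i+2}, f′(x) = 2x + 3. Iterate:
  r_0 = 13 (mod 17)
  r_1 = 268 (mod 289)
Final: r = 268 satisfies f(r) ≡ 0 mod 17^2.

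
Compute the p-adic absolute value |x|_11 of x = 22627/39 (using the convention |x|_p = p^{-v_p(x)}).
|22627/39|_11 = 1/1331

Step 1 — compute v_11(x) by factoring powers of 11 out of the numerator and denominator: v_11(22627/39) = 3. Step 2 — apply |x|_p = p^{-v_p(x)} = 11^{-3} = 1/1331.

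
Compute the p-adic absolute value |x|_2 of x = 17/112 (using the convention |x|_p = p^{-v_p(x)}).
|17/112|_2 = 16

Step 1 — compute v_2(x) by factoring powers of 2 out of the numerator and denominator: v_2(17/112) = -4. Step 2 — apply |x|_p = p^{-v_p(x)} = 2^{4} = 16.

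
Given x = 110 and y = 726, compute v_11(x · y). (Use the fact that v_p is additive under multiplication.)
v_11(79860) = 3

v_p(x) = 1 (factor: 110 = 11^1 · 10); v_p(y) = 2 (factor: 726 = 11^2 · 6). Additivity: v_p(xy) = v_p(x) + v_p(y) = 1 + 2 = 3. (Direct check: xy = 79860 = 11^3 · (60).)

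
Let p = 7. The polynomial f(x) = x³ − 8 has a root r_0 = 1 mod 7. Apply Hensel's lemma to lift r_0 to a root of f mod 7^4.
r_3 = 2094 (mod 2401)

Hensel: r_{i+1} = r_i − f(r_i)/f′(r_i) mod 7^{i+2}, where f′(x) = 3x². Iterate:
  r_0 = 1 (mod 7)
  r_1 = 36 (mod 49)
  r_2 = 36 (mod 343)
  r_3 = 2094 (mod 2401)
Final: r = 2094 with f(r) ≡ 0 mod 7^4.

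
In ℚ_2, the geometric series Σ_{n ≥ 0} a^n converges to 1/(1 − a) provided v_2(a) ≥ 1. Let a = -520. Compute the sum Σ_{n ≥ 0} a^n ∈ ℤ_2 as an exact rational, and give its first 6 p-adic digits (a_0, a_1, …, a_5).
Σ a^n = 1/(1 − a) = 1/521;  first 6 digits = (1, 0, 0, 1, 1, 1)

v_2(a) = 3 ≥ 1, so the series converges in ℤ_2 to 1/(1 − a) = 1/(1 − (-520)) = 1/521. Expand this rational in ℤ_2: compute digits iteratively via d_i = x_i mod 2, x_{i+1} = (x_i − d_i)/2. The first 6 digits are (1, 0, 0, 1, 1, 1).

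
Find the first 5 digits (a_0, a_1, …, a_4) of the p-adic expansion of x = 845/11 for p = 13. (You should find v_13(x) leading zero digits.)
(a_0, …, a_4) = (0, 0, 4, 8, 10)

v_13(845/11) = 2, so a_0 = ... = a_1 = 0. Factor out: x = 13^2 · u with u = 5/11 a unit in ℤ_13. Expand u iteratively via a_{v+i} = u_i mod 13, u_{i+1} = (u_i − a_{v+i})/13:
  u_0 = 5/11;  a_2 = 4;  u_1 = (u_0 − 4)/13 = -3/11
  u_1 = -3/11;  a_3 = 8;  u_2 = (u_1 − 8)/13 = -7/11
  u_2 = -7/11;  a_4 = 10;  u_3 = (u_2 − 10)/13 = -9/11
Digits: (0, 0, 4, 8, 10).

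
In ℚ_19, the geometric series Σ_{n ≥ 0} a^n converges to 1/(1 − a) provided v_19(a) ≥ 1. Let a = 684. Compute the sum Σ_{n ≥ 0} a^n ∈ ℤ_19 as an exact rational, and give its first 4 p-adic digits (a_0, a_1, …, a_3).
Σ a^n = 1/(1 − a) = -1/683;  first 4 digits = (1, 17, 5, 3)

v_19(a) = 1 ≥ 1, so the series converges in ℤ_19 to 1/(1 − a) = 1/(1 − 684) = -1/683. Expand this rational in ℤ_19: compute digits iteratively via d_i = x_i mod 19, x_{i+1} = (x_i − d_i)/19. The first 4 digits are (1, 17, 5, 3).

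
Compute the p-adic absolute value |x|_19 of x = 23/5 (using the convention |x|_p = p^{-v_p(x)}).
|23/5|_19 = 1

Step 1 — compute v_19(x) by factoring powers of 19 out of the numerator and denominator: v_19(23/5) = 0. Step 2 — apply |x|_p = p^{-v_p(x)} = 19^{0} = 1.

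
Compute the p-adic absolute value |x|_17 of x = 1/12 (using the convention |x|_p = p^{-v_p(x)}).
|1/12|_17 = 1

Step 1 — compute v_17(x) by factoring powers of 17 out of the numerator and denominator: v_17(1/12) = 0. Step 2 — apply |x|_p = p^{-v_p(x)} = 17^{0} = 1.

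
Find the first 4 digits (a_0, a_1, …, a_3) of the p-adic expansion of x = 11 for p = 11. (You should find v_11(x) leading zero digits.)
(a_0, …, a_3) = (0, 1, 0, 0)

v_11(11) = 1, so a_0 = ... = a_0 = 0. Factor out: x = 11^1 · u with u = 1 a unit in ℤ_11. Expand u iteratively via a_{v+i} = u_i mod 11, u_{i+1} = (u_i − a_{v+i})/11:
  u_0 = 1;  a_1 = 1;  u_1 = (u_0 − 1)/11 = 0
  u_1 = 0;  a_2 = 0;  u_2 = (u_1 − 0)/11 = 0
  u_2 = 0;  a_3 = 0;  u_3 = (u_2 − 0)/11 = 0
Digits: (0, 1, 0, 0).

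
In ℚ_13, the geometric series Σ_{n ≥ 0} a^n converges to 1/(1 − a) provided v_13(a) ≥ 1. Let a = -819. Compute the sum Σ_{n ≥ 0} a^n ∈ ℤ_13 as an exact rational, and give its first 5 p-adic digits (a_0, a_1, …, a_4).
Σ a^n = 1/(1 − a) = 1/820;  first 5 digits = (1, 2, 12, 0, 6)

v_13(a) = 1 ≥ 1, so the series converges in ℤ_13 to 1/(1 − a) = 1/(1 − (-819)) = 1/820. Expand this rational in ℤ_13: compute digits iteratively via d_i = x_i mod 13, x_{i+1} = (x_i − d_i)/13. The first 5 digits are (1, 2, 12, 0, 6).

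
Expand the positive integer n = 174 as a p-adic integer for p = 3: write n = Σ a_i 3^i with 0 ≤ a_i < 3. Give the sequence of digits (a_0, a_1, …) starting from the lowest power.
(a_0, a_1, …) = (0, 1, 1, 0, 2)

Repeated division by 3 gives the digits low-to-high: 174 = 1·3^1 + 1·3^2 + 2·3^4. Digit sequence: (0, 1, 1, 0, 2).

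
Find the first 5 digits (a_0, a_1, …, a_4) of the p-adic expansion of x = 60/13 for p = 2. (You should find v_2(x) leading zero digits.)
(a_0, …, a_4) = (0, 0, 1, 1, 0)

v_2(60/13) = 2, so a_0 = ... = a_1 = 0. Factor out: x = 2^2 · u with u = 15/13 a unit in ℤ_2. Expand u iteratively via a_{v+i} = u_i mod 2, u_{i+1} = (u_i − a_{v+i})/2:
  u_0 = 15/13;  a_2 = 1;  u_1 = (u_0 − 1)/2 = 1/13
  u_1 = 1/13;  a_3 = 1;  u_2 = (u_1 − 1)/2 = -6/13
  u_2 = -6/13;  a_4 = 0;  u_3 = (u_2 − 0)/2 = -3/13
Digits: (0, 0, 1, 1, 0).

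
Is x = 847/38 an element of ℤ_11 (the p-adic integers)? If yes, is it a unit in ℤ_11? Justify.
x ∈ ℤ_11 but not a unit; v_11(x) = 2 > 0

ℤ_11 = {x ∈ ℚ_11 : v_11(x) ≥ 0} and ℤ_11^× = {x ∈ ℤ_11 : v_11(x) = 0}. Here v_11(847/38) = v_11(num) − v_11(den) = 2; compare against these criteria.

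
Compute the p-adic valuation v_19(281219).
v_19(281219) = 3

v_19(n) is the largest exponent k such that 19^k divides n. Factor out: 281219 = 19^3 · 41. (Sign doesn't affect v_p.) So v_19(281219) = 3.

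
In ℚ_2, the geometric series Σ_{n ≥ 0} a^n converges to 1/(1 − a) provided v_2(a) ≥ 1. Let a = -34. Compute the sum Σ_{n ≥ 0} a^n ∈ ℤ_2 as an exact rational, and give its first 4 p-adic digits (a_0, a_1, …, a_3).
Σ a^n = 1/(1 − a) = 1/35;  first 4 digits = (1, 1, 0, 1)

v_2(a) = 1 ≥ 1, so the series converges in ℤ_2 to 1/(1 − a) = 1/(1 − (-34)) = 1/35. Expand this rational in ℤ_2: compute digits iteratively via d_i = x_i mod 2, x_{i+1} = (x_i − d_i)/2. The first 4 digits are (1, 1, 0, 1).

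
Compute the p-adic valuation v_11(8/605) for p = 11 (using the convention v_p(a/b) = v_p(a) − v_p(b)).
v_11(8/605) = -2

Factor powers of 11 from the numerator and denominator of the reduced fraction: 8 = 11^0 · 8 and 605 = 11^2 · 5. Apply v_p(a/b) = v_p(a) − v_p(b): v_11(8/605) = 0 − 2 = -2.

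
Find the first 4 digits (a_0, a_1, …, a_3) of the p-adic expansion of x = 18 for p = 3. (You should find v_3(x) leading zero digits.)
(a_0, …, a_3) = (0, 0, 2, 0)

v_3(18) = 2, so a_0 = ... = a_1 = 0. Factor out: x = 3^2 · u with u = 2 a unit in ℤ_3. Expand u iteratively via a_{v+i} = u_i mod 3, u_{i+1} = (u_i − a_{v+i})/3:
  u_0 = 2;  a_2 = 2;  u_1 = (u_0 − 2)/3 = 0
  u_1 = 0;  a_3 = 0;  u_2 = (u_1 − 0)/3 = 0
Digits: (0, 0, 2, 0).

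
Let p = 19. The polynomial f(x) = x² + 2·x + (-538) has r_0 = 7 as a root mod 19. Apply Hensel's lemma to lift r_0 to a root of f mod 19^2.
r_1 = 330 (mod 361)

Hensel: r_{i+1} = r_i − f(r_i)·(f′(r_i))^{-1} mod 19^{i+2}, f′(x) = 2x + 2. Iterate:
  r_0 = 7 (mod 19)
  r_1 = 330 (mod 361)
Final: r = 330 satisfies f(r) ≡ 0 mod 19^2.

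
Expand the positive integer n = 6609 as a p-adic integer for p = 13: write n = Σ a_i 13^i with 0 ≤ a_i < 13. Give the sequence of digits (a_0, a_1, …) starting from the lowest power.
(a_0, a_1, …) = (5, 1, 0, 3)

Repeated division by 13 gives the digits low-to-high: 6609 = 5 + 1·13^1 + 3·13^3. Digit sequence: (5, 1, 0, 3).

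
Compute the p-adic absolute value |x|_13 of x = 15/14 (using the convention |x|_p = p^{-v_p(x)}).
|15/14|_13 = 1

Step 1 — compute v_13(x) by factoring powers of 13 out of the numerator and denominator: v_13(15/14) = 0. Step 2 — apply |x|_p = p^{-v_p(x)} = 13^{0} = 1.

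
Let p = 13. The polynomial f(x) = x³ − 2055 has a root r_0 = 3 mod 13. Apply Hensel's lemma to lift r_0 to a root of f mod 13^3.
r_2 = 2031 (mod 2197)

Hensel: r_{i+1} = r_i − f(r_i)/f′(r_i) mod 13^{i+2}, where f′(x) = 3x². Iterate:
  r_0 = 3 (mod 13)
  r_1 = 3 (mod 169)
  r_2 = 2031 (mod 2197)
Final: r = 2031 with f(r) ≡ 0 mod 13^3.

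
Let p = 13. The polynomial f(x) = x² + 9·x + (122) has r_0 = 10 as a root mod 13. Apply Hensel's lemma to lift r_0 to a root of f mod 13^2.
r_1 = 75 (mod 169)

Hensel: r_{i+1} = r_i − f(r_i)·(f′(r_i))^{-1} mod 13^{i+2}, f′(x) = 2x + 9. Iterate:
  r_0 = 10 (mod 13)
  r_1 = 75 (mod 169)
Final: r = 75 satisfies f(r) ≡ 0 mod 13^2.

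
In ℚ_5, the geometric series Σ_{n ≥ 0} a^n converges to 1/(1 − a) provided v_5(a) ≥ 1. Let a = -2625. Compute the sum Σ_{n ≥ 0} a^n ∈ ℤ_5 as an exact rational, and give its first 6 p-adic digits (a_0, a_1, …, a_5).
Σ a^n = 1/(1 − a) = 1/2626;  first 6 digits = (1, 0, 0, 4, 0, 4)

v_5(a) = 3 ≥ 1, so the series converges in ℤ_5 to 1/(1 − a) = 1/(1 − (-2625)) = 1/2626. Expand this rational in ℤ_5: compute digits iteratively via d_i = x_i mod 5, x_{i+1} = (x_i − d_i)/5. The first 6 digits are (1, 0, 0, 4, 0, 4).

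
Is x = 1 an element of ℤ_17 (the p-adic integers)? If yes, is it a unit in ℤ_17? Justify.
x ∈ ℤ_17^× (unit); v_17(x) = 0

ℤ_17 = {x ∈ ℚ_17 : v_17(x) ≥ 0} and ℤ_17^× = {x ∈ ℤ_17 : v_17(x) = 0}. Here v_17(1) = v_17(num) − v_17(den) = 0; compare against these criteria.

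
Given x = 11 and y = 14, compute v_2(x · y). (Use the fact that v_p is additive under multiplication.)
v_2(154) = 1

v_p(x) = 0 (factor: 11 = 2^0 · 11); v_p(y) = 1 (factor: 14 = 2^1 · 7). Additivity: v_p(xy) = v_p(x) + v_p(y) = 0 + 1 = 1. (Direct check: xy = 154 = 2^1 · (77).)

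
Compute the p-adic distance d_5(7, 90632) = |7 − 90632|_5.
d_5(7, 90632) = 1/3125

Step 1 — x − y = 7 − 90632 = -90625. Step 2 — v_5(-90625) = 5 (factor: -90625 = −(5^5 · 29); the sign does not affect v_p). Step 3 — |x − y|_5 = 5^{-5} = 1/3125.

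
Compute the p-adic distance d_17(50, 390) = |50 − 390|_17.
d_17(50, 390) = 1/17

Step 1 — x − y = 50 − 390 = -340. Step 2 — v_17(-340) = 1 (factor: -340 = −(17^1 · 20); the sign does not affect v_p). Step 3 — |x − y|_17 = 17^{-1} = 1/17.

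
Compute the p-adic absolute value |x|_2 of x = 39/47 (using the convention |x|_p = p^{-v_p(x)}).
|39/47|_2 = 1

Step 1 — compute v_2(x) by factoring powers of 2 out of the numerator and denominator: v_2(39/47) = 0. Step 2 — apply |x|_p = p^{-v_p(x)} = 2^{0} = 1.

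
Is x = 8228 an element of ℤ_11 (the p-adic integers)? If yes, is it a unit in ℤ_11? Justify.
x ∈ ℤ_11 but not a unit; v_11(x) = 2 > 0

ℤ_11 = {x ∈ ℚ_11 : v_11(x) ≥ 0} and ℤ_11^× = {x ∈ ℤ_11 : v_11(x) = 0}. Here v_11(8228) = v_11(num) − v_11(den) = 2; compare against these criteria.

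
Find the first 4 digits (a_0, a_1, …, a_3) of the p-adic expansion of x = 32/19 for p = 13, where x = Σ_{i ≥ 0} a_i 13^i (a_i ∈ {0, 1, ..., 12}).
(a_0, …, a_3) = (1, 11, 6, 7)

v_13(32/19) = 0 (numerator and denominator both coprime to 13), so x ∈ ℤ_13^×. Compute digits iteratively via a_i = x_i mod 13, x_{i+1} = (x_i − a_i)/13, with x_0 = x:
  x_0 = 32/19;  a_0 = 1;  x_1 = (x_0 − 1)/13 = 1/19
  x_1 = 1/19;  a_1 = 11;  x_2 = (x_1 − 11)/13 = -16/19
  x_2 = -16/19;  a_2 = 6;  x_3 = (x_2 − 6)/13 = -10/19
  x_3 = -10/19;  a_3 = 7;  x_4 = (x_3 − 7)/13 = -11/19
Digits: (1, 11, 6, 7).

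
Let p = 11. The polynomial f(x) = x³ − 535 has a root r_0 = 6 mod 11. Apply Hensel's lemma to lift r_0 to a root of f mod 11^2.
r_1 = 28 (mod 121)

Hensel: r_{i+1} = r_i − f(r_i)/f′(r_i) mod 11^{i+2}, where f′(x) = 3x². Iterate:
  r_0 = 6 (mod 11)
  r_1 = 28 (mod 121)
Final: r = 28 with f(r) ≡ 0 mod 11^2.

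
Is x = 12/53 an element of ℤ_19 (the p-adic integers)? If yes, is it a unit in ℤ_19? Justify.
x ∈ ℤ_19^× (unit); v_19(x) = 0

ℤ_19 = {x ∈ ℚ_19 : v_19(x) ≥ 0} and ℤ_19^× = {x ∈ ℤ_19 : v_19(x) = 0}. Here v_19(12/53) = v_19(num) − v_19(den) = 0; compare against these criteria.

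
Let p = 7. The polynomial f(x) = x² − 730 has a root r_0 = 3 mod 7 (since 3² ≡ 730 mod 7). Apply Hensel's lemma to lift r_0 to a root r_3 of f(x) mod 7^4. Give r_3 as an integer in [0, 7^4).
r_3 = 948 (mod 2401)

Hensel's recurrence: r_{i+1} = r_i − f(r_i)·(f′(r_i))^{-1} mod 7^{i+2}, with f′(x) = 2x. Iterate:
  r_0 = 3 (mod 7)
  r_1 = 17 (mod 49)
  r_2 = 262 (mod 343)
  r_3 = 948 (mod 2401)
Final: r_3 = 948, and one checks f(r_3) ≡ 0 mod 7^4.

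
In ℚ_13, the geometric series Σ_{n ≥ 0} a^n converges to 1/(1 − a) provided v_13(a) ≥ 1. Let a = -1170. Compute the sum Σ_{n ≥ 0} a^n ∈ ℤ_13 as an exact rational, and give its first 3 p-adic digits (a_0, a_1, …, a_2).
Σ a^n = 1/(1 − a) = 1/1171;  first 3 digits = (1, 1, 7)

v_13(a) = 1 ≥ 1, so the series converges in ℤ_13 to 1/(1 − a) = 1/(1 − (-1170)) = 1/1171. Expand this rational in ℤ_13: compute digits iteratively via d_i = x_i mod 13, x_{i+1} = (x_i − d_i)/13. The first 3 digits are (1, 1, 7).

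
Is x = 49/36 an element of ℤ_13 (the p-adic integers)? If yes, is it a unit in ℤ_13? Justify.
x ∈ ℤ_13^× (unit); v_13(x) = 0

ℤ_13 = {x ∈ ℚ_13 : v_13(x) ≥ 0} and ℤ_13^× = {x ∈ ℤ_13 : v_13(x) = 0}. Here v_13(49/36) = v_13(num) − v_13(den) = 0; compare against these criteria.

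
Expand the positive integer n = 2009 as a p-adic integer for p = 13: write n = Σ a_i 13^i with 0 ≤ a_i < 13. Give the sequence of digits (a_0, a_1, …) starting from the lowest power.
(a_0, a_1, …) = (7, 11, 11)

Repeated division by 13 gives the digits low-to-high: 2009 = 7 + 11·13^1 + 11·13^2. Digit sequence: (7, 11, 11).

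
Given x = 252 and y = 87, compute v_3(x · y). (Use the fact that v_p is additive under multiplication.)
v_3(21924) = 3

v_p(x) = 2 (factor: 252 = 3^2 · 28); v_p(y) = 1 (factor: 87 = 3^1 · 29). Additivity: v_p(xy) = v_p(x) + v_p(y) = 2 + 1 = 3. (Direct check: xy = 21924 = 3^3 · (812).)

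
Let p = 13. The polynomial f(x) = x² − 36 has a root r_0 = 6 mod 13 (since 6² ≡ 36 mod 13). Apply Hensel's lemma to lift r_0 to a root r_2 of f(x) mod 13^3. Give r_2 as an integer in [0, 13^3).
r_2 = 6 (mod 2197)

Hensel's recurrence: r_{i+1} = r_i − f(r_i)·(f′(r_i))^{-1} mod 13^{i+2}, with f′(x) = 2x. Iterate:
  r_0 = 6 (mod 13)
  r_1 = 6 (mod 169)
  r_2 = 6 (mod 2197)
Final: r_2 = 6, and one checks f(r_2) ≡ 0 mod 13^3.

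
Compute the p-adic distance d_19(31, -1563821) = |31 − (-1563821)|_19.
d_19(31, -1563821) = 1/130321

Step 1 — x − y = 31 − (-1563821) = 1563852. Step 2 — v_19(1563852) = 4 (factor: 1563852 = (19^4 · 12); the sign does not affect v_p). Step 3 — |x − y|_19 = 19^{-4} = 1/130321.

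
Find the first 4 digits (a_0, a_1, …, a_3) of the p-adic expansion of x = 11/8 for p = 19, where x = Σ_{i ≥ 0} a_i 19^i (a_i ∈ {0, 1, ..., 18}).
(a_0, …, a_3) = (18, 11, 16, 11)

v_19(11/8) = 0 (numerator and denominator both coprime to 19), so x ∈ ℤ_19^×. Compute digits iteratively via a_i = x_i mod 19, x_{i+1} = (x_i − a_i)/19, with x_0 = x:
  x_0 = 11/8;  a_0 = 18;  x_1 = (x_0 − 18)/19 = -7/8
  x_1 = -7/8;  a_1 = 11;  x_2 = (x_1 − 11)/19 = -5/8
  x_2 = -5/8;  a_2 = 16;  x_3 = (x_2 − 16)/19 = -7/8
  x_3 = -7/8;  a_3 = 11;  x_4 = (x_3 − 11)/19 = -5/8
Digits: (18, 11, 16, 11).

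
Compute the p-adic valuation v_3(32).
v_3(32) = 0

v_3(n) is the largest exponent k such that 3^k divides n. Factor out: 32 = 3^0 · 32. (Sign doesn't affect v_p.) So v_3(32) = 0.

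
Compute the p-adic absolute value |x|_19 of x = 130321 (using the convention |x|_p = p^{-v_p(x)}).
|130321|_19 = 1/130321

Step 1 — compute v_19(x) by factoring powers of 19 out of the numerator and denominator: v_19(130321) = 4. Step 2 — apply |x|_p = p^{-v_p(x)} = 19^{-4} = 1/130321.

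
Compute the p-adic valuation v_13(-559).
v_13(-559) = 1

v_13(n) is the largest exponent k such that 13^k divides n. Factor out: -559 = -13^1 · 43. (Sign doesn't affect v_p.) So v_13(-559) = 1.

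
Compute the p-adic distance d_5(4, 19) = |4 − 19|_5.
d_5(4, 19) = 1/5

Step 1 — x − y = 4 − 19 = -15. Step 2 — v_5(-15) = 1 (factor: -15 = −(5^1 · 3); the sign does not affect v_p). Step 3 — |x − y|_5 = 5^{-1} = 1/5.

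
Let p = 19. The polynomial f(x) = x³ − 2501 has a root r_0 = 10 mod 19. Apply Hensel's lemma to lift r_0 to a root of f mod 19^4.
r_3 = 47016 (mod 130321)

Hensel: r_{i+1} = r_i − f(r_i)/f′(r_i) mod 19^{i+2}, where f′(x) = 3x². Iterate:
  r_0 = 10 (mod 19)
  r_1 = 86 (mod 361)
  r_2 = 5862 (mod 6859)
  r_3 = 47016 (mod 130321)
Final: r = 47016 with f(r) ≡ 0 mod 19^4.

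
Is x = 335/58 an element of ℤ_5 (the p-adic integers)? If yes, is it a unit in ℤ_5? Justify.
x ∈ ℤ_5 but not a unit; v_5(x) = 1 > 0

ℤ_5 = {x ∈ ℚ_5 : v_5(x) ≥ 0} and ℤ_5^× = {x ∈ ℤ_5 : v_5(x) = 0}. Here v_5(335/58) = v_5(num) − v_5(den) = 1; compare against these criteria.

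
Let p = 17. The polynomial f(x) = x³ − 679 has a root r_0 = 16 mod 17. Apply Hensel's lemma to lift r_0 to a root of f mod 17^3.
r_2 = 4657 (mod 4913)

Hensel: r_{i+1} = r_i − f(r_i)/f′(r_i) mod 17^{i+2}, where f′(x) = 3x². Iterate:
  r_0 = 16 (mod 17)
  r_1 = 33 (mod 289)
  r_2 = 4657 (mod 4913)
Final: r = 4657 with f(r) ≡ 0 mod 17^3.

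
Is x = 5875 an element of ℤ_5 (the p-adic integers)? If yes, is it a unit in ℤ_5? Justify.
x ∈ ℤ_5 but not a unit; v_5(x) = 3 > 0

ℤ_5 = {x ∈ ℚ_5 : v_5(x) ≥ 0} and ℤ_5^× = {x ∈ ℤ_5 : v_5(x) = 0}. Here v_5(5875) = v_5(num) − v_5(den) = 3; compare against these criteria.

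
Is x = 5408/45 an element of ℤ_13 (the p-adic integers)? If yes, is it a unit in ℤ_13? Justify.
x ∈ ℤ_13 but not a unit; v_13(x) = 2 > 0

ℤ_13 = {x ∈ ℚ_13 : v_13(x) ≥ 0} and ℤ_13^× = {x ∈ ℤ_13 : v_13(x) = 0}. Here v_13(5408/45) = v_13(num) − v_13(den) = 2; compare against these criteria.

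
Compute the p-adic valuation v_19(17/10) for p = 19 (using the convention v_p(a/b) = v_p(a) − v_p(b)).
v_19(17/10) = 0

Factor powers of 19 from the numerator and denominator of the reduced fraction: 17 = 19^0 · 17 and 10 = 19^0 · 10. Apply v_p(a/b) = v_p(a) − v_p(b): v_19(17/10) = 0 − 0 = 0.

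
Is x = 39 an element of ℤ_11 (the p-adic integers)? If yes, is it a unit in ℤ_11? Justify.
x ∈ ℤ_11^× (unit); v_11(x) = 0

ℤ_11 = {x ∈ ℚ_11 : v_11(x) ≥ 0} and ℤ_11^× = {x ∈ ℤ_11 : v_11(x) = 0}. Here v_11(39) = v_11(num) − v_11(den) = 0; compare against these criteria.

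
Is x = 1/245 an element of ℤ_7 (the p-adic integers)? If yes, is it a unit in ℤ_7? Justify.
x ∉ ℤ_7 (v_7(x) = -2 < 0)

ℤ_7 = {x ∈ ℚ_7 : v_7(x) ≥ 0} and ℤ_7^× = {x ∈ ℤ_7 : v_7(x) = 0}. Here v_7(1/245) = v_7(num) − v_7(den) = -2; compare against these criteria.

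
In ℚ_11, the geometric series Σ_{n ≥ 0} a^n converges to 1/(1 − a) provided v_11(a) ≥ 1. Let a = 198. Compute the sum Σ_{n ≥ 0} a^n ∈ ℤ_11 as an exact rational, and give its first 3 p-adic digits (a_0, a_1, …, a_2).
Σ a^n = 1/(1 − a) = -1/197;  first 3 digits = (1, 7, 6)

v_11(a) = 1 ≥ 1, so the series converges in ℤ_11 to 1/(1 − a) = 1/(1 − 198) = -1/197. Expand this rational in ℤ_11: compute digits iteratively via d_i = x_i mod 11, x_{i+1} = (x_i − d_i)/11. The first 3 digits are (1, 7, 6).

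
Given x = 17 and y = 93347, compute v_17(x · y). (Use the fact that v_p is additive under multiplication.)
v_17(1586899) = 4

v_p(x) = 1 (factor: 17 = 17^1 · 1); v_p(y) = 3 (factor: 93347 = 17^3 · 19). Additivity: v_p(xy) = v_p(x) + v_p(y) = 1 + 3 = 4. (Direct check: xy = 1586899 = 17^4 · (19).)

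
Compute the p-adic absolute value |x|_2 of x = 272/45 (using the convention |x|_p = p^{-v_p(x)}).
|272/45|_2 = 1/16

Step 1 — compute v_2(x) by factoring powers of 2 out of the numerator and denominator: v_2(272/45) = 4. Step 2 — apply |x|_p = p^{-v_p(x)} = 2^{-4} = 1/16.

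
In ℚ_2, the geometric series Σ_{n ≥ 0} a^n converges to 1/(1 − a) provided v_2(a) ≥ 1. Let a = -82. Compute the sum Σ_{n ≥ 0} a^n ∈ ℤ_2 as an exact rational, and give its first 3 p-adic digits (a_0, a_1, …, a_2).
Σ a^n = 1/(1 − a) = 1/83;  first 3 digits = (1, 1, 0)

v_2(a) = 1 ≥ 1, so the series converges in ℤ_2 to 1/(1 − a) = 1/(1 − (-82)) = 1/83. Expand this rational in ℤ_2: compute digits iteratively via d_i = x_i mod 2, x_{i+1} = (x_i − d_i)/2. The first 3 digits are (1, 1, 0).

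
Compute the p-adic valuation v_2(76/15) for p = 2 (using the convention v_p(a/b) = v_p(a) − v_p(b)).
v_2(76/15) = 2

Factor powers of 2 from the numerator and denominator of the reduced fraction: 76 = 2^2 · 19 and 15 = 2^0 · 15. Apply v_p(a/b) = v_p(a) − v_p(b): v_2(76/15) = 2 − 0 = 2.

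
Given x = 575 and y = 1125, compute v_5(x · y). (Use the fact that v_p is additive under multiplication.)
v_5(646875) = 5

v_p(x) = 2 (factor: 575 = 5^2 · 23); v_p(y) = 3 (factor: 1125 = 5^3 · 9). Additivity: v_p(xy) = v_p(x) + v_p(y) = 2 + 3 = 5. (Direct check: xy = 646875 = 5^5 · (207).)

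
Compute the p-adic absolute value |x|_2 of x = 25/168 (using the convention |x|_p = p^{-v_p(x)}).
|25/168|_2 = 8

Step 1 — compute v_2(x) by factoring powers of 2 out of the numerator and denominator: v_2(25/168) = -3. Step 2 — apply |x|_p = p^{-v_p(x)} = 2^{3} = 8.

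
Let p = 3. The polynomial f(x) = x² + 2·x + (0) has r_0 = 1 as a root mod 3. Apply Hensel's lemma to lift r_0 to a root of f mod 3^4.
r_3 = 79 (mod 81)

Hensel: r_{i+1} = r_i − f(r_i)·(f′(r_i))^{-1} mod 3^{i+2}, f′(x) = 2x + 2. Iterate:
  r_0 = 1 (mod 3)
  r_1 = 7 (mod 9)
  r_2 = 25 (mod 27)
  r_3 = 79 (mod 81)
Final: r = 79 satisfies f(r) ≡ 0 mod 3^4.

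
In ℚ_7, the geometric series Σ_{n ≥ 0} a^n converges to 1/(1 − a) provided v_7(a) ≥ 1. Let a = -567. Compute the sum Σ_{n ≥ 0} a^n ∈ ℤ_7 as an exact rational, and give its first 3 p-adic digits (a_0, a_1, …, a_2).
Σ a^n = 1/(1 − a) = 1/568;  first 3 digits = (1, 3, 4)

v_7(a) = 1 ≥ 1, so the series converges in ℤ_7 to 1/(1 − a) = 1/(1 − (-567)) = 1/568. Expand this rational in ℤ_7: compute digits iteratively via d_i = x_i mod 7, x_{i+1} = (x_i − d_i)/7. The first 3 digits are (1, 3, 4).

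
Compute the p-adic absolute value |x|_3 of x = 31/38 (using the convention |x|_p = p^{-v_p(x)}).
|31/38|_3 = 1

Step 1 — compute v_3(x) by factoring powers of 3 out of the numerator and denominator: v_3(31/38) = 0. Step 2 — apply |x|_p = p^{-v_p(x)} = 3^{0} = 1.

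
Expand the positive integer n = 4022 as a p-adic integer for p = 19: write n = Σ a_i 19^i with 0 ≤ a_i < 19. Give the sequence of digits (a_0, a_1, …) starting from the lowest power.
(a_0, a_1, …) = (13, 2, 11)

Repeated division by 19 gives the digits low-to-high: 4022 = 13 + 2·19^1 + 11·19^2. Digit sequence: (13, 2, 11).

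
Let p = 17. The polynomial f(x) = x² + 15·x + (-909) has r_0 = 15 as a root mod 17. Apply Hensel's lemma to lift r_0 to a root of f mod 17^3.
r_2 = 2106 (mod 4913)

Hensel: r_{i+1} = r_i − f(r_i)·(f′(r_i))^{-1} mod 17^{i+2}, f′(x) = 2x + 15. Iterate:
  r_0 = 15 (mod 17)
  r_1 = 83 (mod 289)
  r_2 = 2106 (mod 4913)
Final: r = 2106 satisfies f(r) ≡ 0 mod 17^3.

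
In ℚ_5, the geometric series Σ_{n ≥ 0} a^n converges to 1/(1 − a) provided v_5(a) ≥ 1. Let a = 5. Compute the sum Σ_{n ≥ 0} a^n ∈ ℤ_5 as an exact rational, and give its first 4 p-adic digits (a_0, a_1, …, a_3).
Σ a^n = 1/(1 − a) = -1/4;  first 4 digits = (1, 1, 1, 1)

v_5(a) = 1 ≥ 1, so the series converges in ℤ_5 to 1/(1 − a) = 1/(1 − 5) = -1/4. Expand this rational in ℤ_5: compute digits iteratively via d_i = x_i mod 5, x_{i+1} = (x_i − d_i)/5. The first 4 digits are (1, 1, 1, 1).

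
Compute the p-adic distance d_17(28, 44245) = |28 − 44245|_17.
d_17(28, 44245) = 1/4913

Step 1 — x − y = 28 − 44245 = -44217. Step 2 — v_17(-44217) = 3 (factor: -44217 = −(17^3 · 9); the sign does not affect v_p). Step 3 — |x − y|_17 = 17^{-3} = 1/4913.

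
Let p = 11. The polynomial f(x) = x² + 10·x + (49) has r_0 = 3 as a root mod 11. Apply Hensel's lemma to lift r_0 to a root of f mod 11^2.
r_1 = 58 (mod 121)

Hensel: r_{i+1} = r_i − f(r_i)·(f′(r_i))^{-1} mod 11^{i+2}, f′(x) = 2x + 10. Iterate:
  r_0 = 3 (mod 11)
  r_1 = 58 (mod 121)
Final: r = 58 satisfies f(r) ≡ 0 mod 11^2.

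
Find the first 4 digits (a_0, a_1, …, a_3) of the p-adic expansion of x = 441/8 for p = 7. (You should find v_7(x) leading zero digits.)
(a_0, …, a_3) = (0, 0, 2, 6)

v_7(441/8) = 2, so a_0 = ... = a_1 = 0. Factor out: x = 7^2 · u with u = 9/8 a unit in ℤ_7. Expand u iteratively via a_{v+i} = u_i mod 7, u_{i+1} = (u_i − a_{v+i})/7:
  u_0 = 9/8;  a_2 = 2;  u_1 = (u_0 − 2)/7 = -1/8
  u_1 = -1/8;  a_3 = 6;  u_2 = (u_1 − 6)/7 = -7/8
Digits: (0, 0, 2, 6).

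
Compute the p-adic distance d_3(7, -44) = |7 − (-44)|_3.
d_3(7, -44) = 1/3

Step 1 — x − y = 7 − (-44) = 51. Step 2 — v_3(51) = 1 (factor: 51 = (3^1 · 17); the sign does not affect v_p). Step 3 — |x − y|_3 = 3^{-1} = 1/3.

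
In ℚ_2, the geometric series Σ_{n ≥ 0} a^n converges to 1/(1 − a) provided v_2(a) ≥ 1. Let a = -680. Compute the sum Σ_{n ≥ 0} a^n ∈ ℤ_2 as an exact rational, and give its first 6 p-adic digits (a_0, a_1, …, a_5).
Σ a^n = 1/(1 − a) = 1/681;  first 6 digits = (1, 0, 0, 1, 1, 0)

v_2(a) = 3 ≥ 1, so the series converges in ℤ_2 to 1/(1 − a) = 1/(1 − (-680)) = 1/681. Expand this rational in ℤ_2: compute digits iteratively via d_i = x_i mod 2, x_{i+1} = (x_i − d_i)/2. The first 6 digits are (1, 0, 0, 1, 1, 0).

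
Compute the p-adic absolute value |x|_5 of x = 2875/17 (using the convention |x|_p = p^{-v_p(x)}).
|2875/17|_5 = 1/125

Step 1 — compute v_5(x) by factoring powers of 5 out of the numerator and denominator: v_5(2875/17) = 3. Step 2 — apply |x|_p = p^{-v_p(x)} = 5^{-3} = 1/125.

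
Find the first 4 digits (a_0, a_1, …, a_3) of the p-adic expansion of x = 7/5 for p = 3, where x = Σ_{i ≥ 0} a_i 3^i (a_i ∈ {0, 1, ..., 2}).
(a_0, …, a_3) = (2, 1, 2, 1)

v_3(7/5) = 0 (numerator and denominator both coprime to 3), so x ∈ ℤ_3^×. Compute digits iteratively via a_i = x_i mod 3, x_{i+1} = (x_i − a_i)/3, with x_0 = x:
  x_0 = 7/5;  a_0 = 2;  x_1 = (x_0 − 2)/3 = -1/5
  x_1 = -1/5;  a_1 = 1;  x_2 = (x_1 − 1)/3 = -2/5
  x_2 = -2/5;  a_2 = 2;  x_3 = (x_2 − 2)/3 = -4/5
  x_3 = -4/5;  a_3 = 1;  x_4 = (x_3 − 1)/3 = -3/5
Digits: (2, 1, 2, 1).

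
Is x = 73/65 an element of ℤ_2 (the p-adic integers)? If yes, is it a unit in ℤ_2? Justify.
x ∈ ℤ_2^× (unit); v_2(x) = 0

ℤ_2 = {x ∈ ℚ_2 : v_2(x) ≥ 0} and ℤ_2^× = {x ∈ ℤ_2 : v_2(x) = 0}. Here v_2(73/65) = v_2(num) − v_2(den) = 0; compare against these criteria.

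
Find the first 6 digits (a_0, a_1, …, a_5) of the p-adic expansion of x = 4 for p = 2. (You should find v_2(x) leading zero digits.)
(a_0, …, a_5) = (0, 0, 1, 0, 0, 0)

v_2(4) = 2, so a_0 = ... = a_1 = 0. Factor out: x = 2^2 · u with u = 1 a unit in ℤ_2. Expand u iteratively via a_{v+i} = u_i mod 2, u_{i+1} = (u_i − a_{v+i})/2:
  u_0 = 1;  a_2 = 1;  u_1 = (u_0 − 1)/2 = 0
  u_1 = 0;  a_3 = 0;  u_2 = (u_1 − 0)/2 = 0
  u_2 = 0;  a_4 = 0;  u_3 = (u_2 − 0)/2 = 0
  u_3 = 0;  a_5 = 0;  u_4 = (u_3 − 0)/2 = 0
Digits: (0, 0, 1, 0, 0, 0).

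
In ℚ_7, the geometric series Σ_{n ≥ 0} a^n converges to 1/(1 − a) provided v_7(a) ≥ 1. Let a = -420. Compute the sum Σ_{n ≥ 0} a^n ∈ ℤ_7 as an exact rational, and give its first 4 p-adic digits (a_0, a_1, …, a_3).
Σ a^n = 1/(1 − a) = 1/421;  first 4 digits = (1, 3, 0, 1)

v_7(a) = 1 ≥ 1, so the series converges in ℤ_7 to 1/(1 − a) = 1/(1 − (-420)) = 1/421. Expand this rational in ℤ_7: compute digits iteratively via d_i = x_i mod 7, x_{i+1} = (x_i − d_i)/7. The first 4 digits are (1, 3, 0, 1).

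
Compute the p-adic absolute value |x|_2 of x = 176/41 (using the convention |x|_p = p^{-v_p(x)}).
|176/41|_2 = 1/16

Step 1 — compute v_2(x) by factoring powers of 2 out of the numerator and denominator: v_2(176/41) = 4. Step 2 — apply |x|_p = p^{-v_p(x)} = 2^{-4} = 1/16.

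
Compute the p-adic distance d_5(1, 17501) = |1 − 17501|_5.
d_5(1, 17501) = 1/625

Step 1 — x − y = 1 − 17501 = -17500. Step 2 — v_5(-17500) = 4 (factor: -17500 = −(5^4 · 28); the sign does not affect v_p). Step 3 — |x − y|_5 = 5^{-4} = 1/625.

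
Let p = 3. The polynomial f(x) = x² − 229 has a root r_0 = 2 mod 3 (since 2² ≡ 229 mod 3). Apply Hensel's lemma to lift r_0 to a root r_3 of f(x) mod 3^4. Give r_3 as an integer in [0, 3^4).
r_3 = 38 (mod 81)

Hensel's recurrence: r_{i+1} = r_i − f(r_i)·(f′(r_i))^{-1} mod 3^{i+2}, with f′(x) = 2x. Iterate:
  r_0 = 2 (mod 3)
  r_1 = 2 (mod 9)
  r_2 = 11 (mod 27)
  r_3 = 38 (mod 81)
Final: r_3 = 38, and one checks f(r_3) ≡ 0 mod 3^4.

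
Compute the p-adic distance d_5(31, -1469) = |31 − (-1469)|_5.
d_5(31, -1469) = 1/125

Step 1 — x − y = 31 − (-1469) = 1500. Step 2 — v_5(1500) = 3 (factor: 1500 = (5^3 · 12); the sign does not affect v_p). Step 3 — |x − y|_5 = 5^{-3} = 1/125.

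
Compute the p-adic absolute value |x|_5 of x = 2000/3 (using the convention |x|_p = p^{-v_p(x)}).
|2000/3|_5 = 1/125

Step 1 — compute v_5(x) by factoring powers of 5 out of the numerator and denominator: v_5(2000/3) = 3. Step 2 — apply |x|_p = p^{-v_p(x)} = 5^{-3} = 1/125.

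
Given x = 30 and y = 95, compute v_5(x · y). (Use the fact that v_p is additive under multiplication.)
v_5(2850) = 2

v_p(x) = 1 (factor: 30 = 5^1 · 6); v_p(y) = 1 (factor: 95 = 5^1 · 19). Additivity: v_p(xy) = v_p(x) + v_p(y) = 1 + 1 = 2. (Direct check: xy = 2850 = 5^2 · (114).)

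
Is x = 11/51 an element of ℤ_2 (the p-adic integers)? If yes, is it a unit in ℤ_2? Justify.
x ∈ ℤ_2^× (unit); v_2(x) = 0

ℤ_2 = {x ∈ ℚ_2 : v_2(x) ≥ 0} and ℤ_2^× = {x ∈ ℤ_2 : v_2(x) = 0}. Here v_2(11/51) = v_2(num) − v_2(den) = 0; compare against these criteria.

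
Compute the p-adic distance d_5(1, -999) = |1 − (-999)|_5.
d_5(1, -999) = 1/125

Step 1 — x − y = 1 − (-999) = 1000. Step 2 — v_5(1000) = 3 (factor: 1000 = (5^3 · 8); the sign does not affect v_p). Step 3 — |x − y|_5 = 5^{-3} = 1/125.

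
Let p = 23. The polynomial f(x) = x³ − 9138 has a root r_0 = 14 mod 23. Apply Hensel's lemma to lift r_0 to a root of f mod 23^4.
r_3 = 155218 (mod 279841)

Hensel: r_{i+1} = r_i − f(r_i)/f′(r_i) mod 23^{i+2}, where f′(x) = 3x². Iterate:
  r_0 = 14 (mod 23)
  r_1 = 221 (mod 529)
  r_2 = 9214 (mod 12167)
  r_3 = 155218 (mod 279841)
Final: r = 155218 with f(r) ≡ 0 mod 23^4.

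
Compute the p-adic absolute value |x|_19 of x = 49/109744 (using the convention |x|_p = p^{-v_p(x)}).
|49/109744|_19 = 6859

Step 1 — compute v_19(x) by factoring powers of 19 out of the numerator and denominator: v_19(49/109744) = -3. Step 2 — apply |x|_p = p^{-v_p(x)} = 19^{3} = 6859.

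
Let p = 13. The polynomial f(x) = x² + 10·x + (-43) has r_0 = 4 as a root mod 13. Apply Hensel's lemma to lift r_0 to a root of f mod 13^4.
r_3 = 13927 (mod 28561)

Hensel: r_{i+1} = r_i − f(r_i)·(f′(r_i))^{-1} mod 13^{i+2}, f′(x) = 2x + 10. Iterate:
  r_0 = 4 (mod 13)
  r_1 = 69 (mod 169)
  r_2 = 745 (mod 2197)
  r_3 = 13927 (mod 28561)
Final: r = 13927 satisfies f(r) ≡ 0 mod 13^4.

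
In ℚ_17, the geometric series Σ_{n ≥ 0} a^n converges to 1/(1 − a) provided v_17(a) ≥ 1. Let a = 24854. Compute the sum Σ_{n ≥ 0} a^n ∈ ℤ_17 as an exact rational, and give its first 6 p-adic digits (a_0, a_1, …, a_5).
Σ a^n = 1/(1 − a) = -1/24853;  first 6 digits = (1, 0, 1, 5, 1, 10)

v_17(a) = 2 ≥ 1, so the series converges in ℤ_17 to 1/(1 − a) = 1/(1 − 24854) = -1/24853. Expand this rational in ℤ_17: compute digits iteratively via d_i = x_i mod 17, x_{i+1} = (x_i − d_i)/17. The first 6 digits are (1, 0, 1, 5, 1, 10).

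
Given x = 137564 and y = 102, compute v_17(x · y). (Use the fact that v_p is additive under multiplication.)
v_17(14031528) = 4

v_p(x) = 3 (factor: 137564 = 17^3 · 28); v_p(y) = 1 (factor: 102 = 17^1 · 6). Additivity: v_p(xy) = v_p(x) + v_p(y) = 3 + 1 = 4. (Direct check: xy = 14031528 = 17^4 · (168).)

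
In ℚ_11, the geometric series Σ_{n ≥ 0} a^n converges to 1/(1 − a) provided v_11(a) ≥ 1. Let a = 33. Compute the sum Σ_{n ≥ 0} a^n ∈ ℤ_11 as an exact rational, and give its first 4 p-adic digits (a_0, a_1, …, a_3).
Σ a^n = 1/(1 − a) = -1/32;  first 4 digits = (1, 3, 9, 5)

v_11(a) = 1 ≥ 1, so the series converges in ℤ_11 to 1/(1 − a) = 1/(1 − 33) = -1/32. Expand this rational in ℤ_11: compute digits iteratively via d_i = x_i mod 11, x_{i+1} = (x_i − d_i)/11. The first 4 digits are (1, 3, 9, 5).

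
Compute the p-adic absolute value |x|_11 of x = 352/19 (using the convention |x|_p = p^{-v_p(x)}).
|352/19|_11 = 1/11

Step 1 — compute v_11(x) by factoring powers of 11 out of the numerator and denominator: v_11(352/19) = 1. Step 2 — apply |x|_p = p^{-v_p(x)} = 11^{-1} = 1/11.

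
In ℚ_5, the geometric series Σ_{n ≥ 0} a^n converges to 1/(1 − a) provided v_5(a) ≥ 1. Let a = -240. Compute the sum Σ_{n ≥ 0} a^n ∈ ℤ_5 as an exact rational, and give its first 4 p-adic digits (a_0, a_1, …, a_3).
Σ a^n = 1/(1 − a) = 1/241;  first 4 digits = (1, 2, 4, 1)

v_5(a) = 1 ≥ 1, so the series converges in ℤ_5 to 1/(1 − a) = 1/(1 − (-240)) = 1/241. Expand this rational in ℤ_5: compute digits iteratively via d_i = x_i mod 5, x_{i+1} = (x_i − d_i)/5. The first 4 digits are (1, 2, 4, 1).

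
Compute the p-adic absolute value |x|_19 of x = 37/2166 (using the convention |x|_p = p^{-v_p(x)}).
|37/2166|_19 = 361

Step 1 — compute v_19(x) by factoring powers of 19 out of the numerator and denominator: v_19(37/2166) = -2. Step 2 — apply |x|_p = p^{-v_p(x)} = 19^{2} = 361.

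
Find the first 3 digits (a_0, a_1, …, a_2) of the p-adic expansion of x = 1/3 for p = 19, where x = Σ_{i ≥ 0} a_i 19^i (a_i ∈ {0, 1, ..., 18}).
(a_0, …, a_2) = (13, 12, 12)

v_19(1/3) = 0 (numerator and denominator both coprime to 19), so x ∈ ℤ_19^×. Compute digits iteratively via a_i = x_i mod 19, x_{i+1} = (x_i − a_i)/19, with x_0 = x:
  x_0 = 1/3;  a_0 = 13;  x_1 = (x_0 − 13)/19 = -2/3
  x_1 = -2/3;  a_1 = 12;  x_2 = (x_1 − 12)/19 = -2/3
  x_2 = -2/3;  a_2 = 12;  x_3 = (x_2 − 12)/19 = -2/3
Digits: (13, 12, 12).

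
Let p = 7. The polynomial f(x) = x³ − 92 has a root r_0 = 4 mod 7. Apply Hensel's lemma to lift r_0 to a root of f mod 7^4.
r_3 = 123 (mod 2401)

Hensel: r_{i+1} = r_i − f(r_i)/f′(r_i) mod 7^{i+2}, where f′(x) = 3x². Iterate:
  r_0 = 4 (mod 7)
  r_1 = 25 (mod 49)
  r_2 = 123 (mod 343)
  r_3 = 123 (mod 2401)
Final: r = 123 with f(r) ≡ 0 mod 7^4.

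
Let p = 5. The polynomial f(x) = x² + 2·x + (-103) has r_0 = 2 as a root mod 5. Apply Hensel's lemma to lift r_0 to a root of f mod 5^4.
r_3 = 597 (mod 625)

Hensel: r_{i+1} = r_i − f(r_i)·(f′(r_i))^{-1} mod 5^{i+2}, f′(x) = 2x + 2. Iterate:
  r_0 = 2 (mod 5)
  r_1 = 22 (mod 25)
  r_2 = 97 (mod 125)
  r_3 = 597 (mod 625)
Final: r = 597 satisfies f(r) ≡ 0 mod 5^4.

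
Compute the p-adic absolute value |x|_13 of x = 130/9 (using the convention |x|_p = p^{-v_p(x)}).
|130/9|_13 = 1/13

Step 1 — compute v_13(x) by factoring powers of 13 out of the numerator and denominator: v_13(130/9) = 1. Step 2 — apply |x|_p = p^{-v_p(x)} = 13^{-1} = 1/13.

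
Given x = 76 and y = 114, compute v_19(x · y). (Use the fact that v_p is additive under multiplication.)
v_19(8664) = 2

v_p(x) = 1 (factor: 76 = 19^1 · 4); v_p(y) = 1 (factor: 114 = 19^1 · 6). Additivity: v_p(xy) = v_p(x) + v_p(y) = 1 + 1 = 2. (Direct check: xy = 8664 = 19^2 · (24).)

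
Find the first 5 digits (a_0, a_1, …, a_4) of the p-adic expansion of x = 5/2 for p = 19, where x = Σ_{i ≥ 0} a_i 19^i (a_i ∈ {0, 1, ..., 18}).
(a_0, …, a_4) = (12, 9, 9, 9, 9)

v_19(5/2) = 0 (numerator and denominator both coprime to 19), so x ∈ ℤ_19^×. Compute digits iteratively via a_i = x_i mod 19, x_{i+1} = (x_i − a_i)/19, with x_0 = x:
  x_0 = 5/2;  a_0 = 12;  x_1 = (x_0 − 12)/19 = -1/2
  x_1 = -1/2;  a_1 = 9;  x_2 = (x_1 − 9)/19 = -1/2
  x_2 = -1/2;  a_2 = 9;  x_3 = (x_2 − 9)/19 = -1/2
  x_3 = -1/2;  a_3 = 9;  x_4 = (x_3 − 9)/19 = -1/2
  x_4 = -1/2;  a_4 = 9;  x_5 = (x_4 − 9)/19 = -1/2
Digits: (12, 9, 9, 9, 9).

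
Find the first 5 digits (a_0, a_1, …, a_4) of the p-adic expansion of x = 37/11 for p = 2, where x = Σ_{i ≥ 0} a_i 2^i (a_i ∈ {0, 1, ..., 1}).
(a_0, …, a_4) = (1, 1, 1, 1, 0)

v_2(37/11) = 0 (numerator and denominator both coprime to 2), so x ∈ ℤ_2^×. Compute digits iteratively via a_i = x_i mod 2, x_{i+1} = (x_i − a_i)/2, with x_0 = x:
  x_0 = 37/11;  a_0 = 1;  x_1 = (x_0 − 1)/2 = 13/11
  x_1 = 13/11;  a_1 = 1;  x_2 = (x_1 − 1)/2 = 1/11
  x_2 = 1/11;  a_2 = 1;  x_3 = (x_2 − 1)/2 = -5/11
  x_3 = -5/11;  a_3 = 1;  x_4 = (x_3 − 1)/2 = -8/11
  x_4 = -8/11;  a_4 = 0;  x_5 = (x_4 − 0)/2 = -4/11
Digits: (1, 1, 1, 1, 0).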